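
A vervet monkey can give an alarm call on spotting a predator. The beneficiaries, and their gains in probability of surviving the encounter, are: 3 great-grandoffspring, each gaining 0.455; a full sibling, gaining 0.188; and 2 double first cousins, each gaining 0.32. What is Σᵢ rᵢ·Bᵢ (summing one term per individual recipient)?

r to a great-grandoffspring = 1/8 (three parent–offspring links: r = (1/2)^3 = 1/8).
r to a full sibling = 0.5 (full sibs share both parents — two paths of length 2: r = 2·(1/2)^2 = 1/2).
r to a double first cousin = 0.25 (double first cousins share both grandparent pairs — four paths of length 4: r = 4·(1/2)^4 = 1/4).
Summing one r·B term per recipient: 3·0.125·0.455 + 1·0.5·0.188 + 2·0.25·0.32 = 0.424625.

0.424625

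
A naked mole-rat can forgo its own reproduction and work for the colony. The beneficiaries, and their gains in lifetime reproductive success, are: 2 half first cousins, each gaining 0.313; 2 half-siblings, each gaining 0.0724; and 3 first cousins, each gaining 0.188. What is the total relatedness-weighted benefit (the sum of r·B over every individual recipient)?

0.145825

r to a half first cousin = 1/16 (half first cousins share one grandparent — one path of length 4: r = (1/2)^4 = 1/16).
r to a half-sibling = 0.25 (half-sibs share one parent — one path of length 2: r = (1/2)^2 = 1/4).
r to a first cousin = 0.125 (first cousins share one grandparent pair — two paths of length 4: r = 2·(1/2)^4 = 1/8).
Summing one r·B term per recipient: 2·0.0625·0.313 + 2·0.25·0.0724 + 3·0.125·0.188 = 0.145825.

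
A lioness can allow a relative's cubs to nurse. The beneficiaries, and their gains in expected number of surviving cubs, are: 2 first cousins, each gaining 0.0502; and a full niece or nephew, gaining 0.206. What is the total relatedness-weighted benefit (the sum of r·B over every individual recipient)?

r to a first cousin = 0.125 (first cousins share one grandparent pair — two paths of length 4: r = 2·(1/2)^4 = 1/8).
r to a full niece or nephew = 1/4 (full aunt/uncle↔niece/nephew: two paths of length 3 through the shared grandparent pair: r = 2·(1/2)^3 = 1/4).
Summing one r·B term per recipient: 2·0.125·0.0502 + 1·0.25·0.206 = 0.06405.

0.06405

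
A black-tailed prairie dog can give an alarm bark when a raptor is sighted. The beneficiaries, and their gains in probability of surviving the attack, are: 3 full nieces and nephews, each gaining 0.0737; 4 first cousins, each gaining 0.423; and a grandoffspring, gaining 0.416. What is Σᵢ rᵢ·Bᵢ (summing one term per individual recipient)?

r to a full niece or nephew = 1/4 (full aunt/uncle↔niece/nephew: two paths of length 3 through the shared grandparent pair: r = 2·(1/2)^3 = 1/4).
r to a first cousin = 1/8 (first cousins share one grandparent pair — two paths of length 4: r = 2·(1/2)^4 = 1/8).
r to a grandoffspring = 1/4 (two parent–offspring links: r = (1/2)^2 = 1/4).
Summing one r·B term per recipient: 3·0.25·0.0737 + 4·0.125·0.423 + 1·0.25·0.416 = 0.370775.

0.370775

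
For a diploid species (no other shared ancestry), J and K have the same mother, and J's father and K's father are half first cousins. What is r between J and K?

Relatedness sums over independent paths through distinct common ancestors.
J and K are related in two ways: half-sibs through their shared mother (r = 1/4) and half second cousins through their fathers (r = 1/64).
r = 1/4 + 1/64 = 17/64 = 0.265625.

0.265625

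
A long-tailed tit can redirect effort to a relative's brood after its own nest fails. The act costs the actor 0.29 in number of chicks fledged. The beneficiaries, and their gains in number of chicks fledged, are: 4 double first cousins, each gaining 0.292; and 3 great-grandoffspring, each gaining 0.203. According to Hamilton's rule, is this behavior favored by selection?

Hamilton's rule: the trait is favored when the sum of r·B over every recipient exceeds the actor's cost C.
r to a double first cousin = 1/4 (double first cousins share both grandparent pairs — four paths of length 4: r = 4·(1/2)^4 = 1/4).
r to a great-grandoffspring = 1/8 (three parent–offspring links: r = (1/2)^3 = 1/8).
Summing one r·B term per recipient: 4·0.25·0.292 + 3·0.125·0.203 = 0.368125.
0.368125 > 0.29: the indirect benefit exceeds the cost.

Yes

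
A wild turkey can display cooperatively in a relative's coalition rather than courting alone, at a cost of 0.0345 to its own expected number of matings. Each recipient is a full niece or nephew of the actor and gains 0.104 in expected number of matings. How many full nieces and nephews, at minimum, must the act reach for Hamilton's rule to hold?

2

r to a full niece or nephew = 0.25 (full aunt/uncle↔niece/nephew: two paths of length 3 through the shared grandparent pair: r = 2·(1/2)^3 = 1/4).
Hamilton's rule: n·r·B > C  ⇒  n > C/(r·B) = 0.0345/(0.25·0.104) = 1.327.
The smallest integer exceeding 1.327 is 2.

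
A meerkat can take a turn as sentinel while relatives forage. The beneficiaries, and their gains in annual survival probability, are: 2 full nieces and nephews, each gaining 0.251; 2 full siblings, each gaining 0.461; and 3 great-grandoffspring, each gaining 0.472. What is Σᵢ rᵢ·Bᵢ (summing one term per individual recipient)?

0.7635

r to a full niece or nephew = 0.25 (full aunt/uncle↔niece/nephew: two paths of length 3 through the shared grandparent pair: r = 2·(1/2)^3 = 1/4).
r to a full sibling = 1/2 (full sibs share both parents — two paths of length 2: r = 2·(1/2)^2 = 1/2).
r to a great-grandoffspring = 0.125 (three parent–offspring links: r = (1/2)^3 = 1/8).
Summing one r·B term per recipient: 2·0.25·0.251 + 2·0.5·0.461 + 3·0.125·0.472 = 0.7635.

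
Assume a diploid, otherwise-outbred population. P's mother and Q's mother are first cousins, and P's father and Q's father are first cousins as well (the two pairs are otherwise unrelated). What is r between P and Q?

Independent pedigree routes through distinct common ancestors add.
P and Q are related in two ways: second cousins through their mothers (r = 1/32) and second cousins through their fathers (r = 1/32).
r = 1/32 + 1/32 = 1/16 = 0.0625.

0.0625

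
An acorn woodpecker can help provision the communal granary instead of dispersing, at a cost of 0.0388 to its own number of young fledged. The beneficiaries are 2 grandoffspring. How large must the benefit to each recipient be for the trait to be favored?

0.0776

r to a grandoffspring = 0.25 (two parent–offspring links: r = (1/2)^2 = 1/4).
Hamilton's rule with n recipients of equal r: n·r·B > C, so B > C/(n·r) = 0.0388/(2·0.25) = 0.0776.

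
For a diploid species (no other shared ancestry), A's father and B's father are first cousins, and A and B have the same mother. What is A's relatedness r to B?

Independent pedigree routes through distinct common ancestors add.
A and B are related in two ways: second cousins through their fathers (r = 1/32) and half-sibs through their shared mother (r = 1/4).
r = 1/32 + 1/4 = 0.28125.

0.28125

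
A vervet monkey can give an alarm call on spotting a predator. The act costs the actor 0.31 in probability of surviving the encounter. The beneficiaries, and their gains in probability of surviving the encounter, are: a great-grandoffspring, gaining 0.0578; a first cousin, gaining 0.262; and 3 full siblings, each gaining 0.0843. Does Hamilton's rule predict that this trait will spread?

No

Hamilton's rule: the trait is favored when the sum of r·B over every recipient exceeds the actor's cost C.
r to a great-grandoffspring = 0.125 (three parent–offspring links: r = (1/2)^3 = 1/8).
r to a first cousin = 0.125 (first cousins share one grandparent pair — two paths of length 4: r = 2·(1/2)^4 = 1/8).
r to a full sibling = 1/2 (full sibs share both parents — two paths of length 2: r = 2·(1/2)^2 = 1/2).
Summing one r·B term per recipient: 1·0.125·0.0578 + 1·0.125·0.262 + 3·0.5·0.0843 = 0.166425.
0.166425 < 0.31: the indirect benefit is less than the cost.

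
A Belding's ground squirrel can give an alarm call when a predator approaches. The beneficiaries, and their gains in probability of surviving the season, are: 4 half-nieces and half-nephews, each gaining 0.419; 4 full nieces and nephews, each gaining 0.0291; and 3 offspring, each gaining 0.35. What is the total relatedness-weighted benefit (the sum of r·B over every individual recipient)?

0.7636

r to a half-niece or half-nephew = 1/8 (half-aunt/uncle↔niece/nephew: one path of length 3: r = (1/2)^3 = 1/8).
r to a full niece or nephew = 1/4 (full aunt/uncle↔niece/nephew: two paths of length 3 through the shared grandparent pair: r = 2·(1/2)^3 = 1/4).
r to an offspring = 0.5 (one parent–offspring link: r = (1/2)^1 = 1/2).
Summing one r·B term per recipient: 4·0.125·0.419 + 4·0.25·0.0291 + 3·0.5·0.35 = 0.7636.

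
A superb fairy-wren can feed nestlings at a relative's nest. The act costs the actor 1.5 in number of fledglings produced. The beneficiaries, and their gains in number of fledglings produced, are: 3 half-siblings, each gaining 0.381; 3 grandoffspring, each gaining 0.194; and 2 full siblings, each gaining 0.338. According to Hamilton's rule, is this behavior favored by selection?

Hamilton's rule: the trait is favored when the sum of r·B over every recipient exceeds the actor's cost C.
r to a half-sibling = 1/4 (half-sibs share one parent — one path of length 2: r = (1/2)^2 = 1/4).
r to a grandoffspring = 1/4 (two parent–offspring links: r = (1/2)^2 = 1/4).
r to a full sibling = 0.5 (full sibs share both parents — two paths of length 2: r = 2·(1/2)^2 = 1/2).
Summing one r·B term per recipient: 3·0.25·0.381 + 3·0.25·0.194 + 2·0.5·0.338 = 0.76925.
0.76925 < 1.5: the indirect benefit is less than the cost.

No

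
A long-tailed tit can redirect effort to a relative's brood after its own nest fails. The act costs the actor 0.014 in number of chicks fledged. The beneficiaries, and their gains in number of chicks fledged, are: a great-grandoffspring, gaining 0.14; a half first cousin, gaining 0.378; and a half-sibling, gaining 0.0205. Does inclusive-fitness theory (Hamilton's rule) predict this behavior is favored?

Yes

Hamilton's rule: the trait is favored when the sum of r·B over every recipient exceeds the actor's cost C.
r to a great-grandoffspring = 0.125 (three parent–offspring links: r = (1/2)^3 = 1/8).
r to a half first cousin = 0.0625 (half first cousins share one grandparent — one path of length 4: r = (1/2)^4 = 1/16).
r to a half-sibling = 0.25 (half-sibs share one parent — one path of length 2: r = (1/2)^2 = 1/4).
Summing one r·B term per recipient: 1·0.125·0.14 + 1·0.0625·0.378 + 1·0.25·0.0205 = 0.04625.
0.04625 > 0.014: the indirect benefit exceeds the cost.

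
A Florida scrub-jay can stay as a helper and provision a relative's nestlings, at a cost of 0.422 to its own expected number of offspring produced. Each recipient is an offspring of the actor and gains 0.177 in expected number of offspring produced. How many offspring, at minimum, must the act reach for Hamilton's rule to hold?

r to an offspring = 0.5 (one parent–offspring link: r = (1/2)^1 = 1/2).
Hamilton's rule: n·r·B > C  ⇒  n > C/(r·B) = 0.422/(0.5·0.177) = 4.768.
The smallest integer exceeding 4.768 is 5.

5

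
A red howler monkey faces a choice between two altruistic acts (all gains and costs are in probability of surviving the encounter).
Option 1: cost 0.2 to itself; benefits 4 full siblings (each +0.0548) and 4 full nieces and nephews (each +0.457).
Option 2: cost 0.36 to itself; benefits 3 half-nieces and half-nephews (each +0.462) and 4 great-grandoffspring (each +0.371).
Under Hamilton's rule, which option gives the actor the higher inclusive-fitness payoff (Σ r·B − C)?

Option 1

Option 1: r to a full sibling = 0.5.
Option 1: r to a full niece or nephew = 0.25.
Option 1: Σ r·B − C = (4·0.5·0.0548 + 4·0.25·0.457) − 0.2 = 0.3666.
Option 2: r to a half-niece or half-nephew = 0.125.
Option 2: r to a great-grandoffspring = 0.125.
Option 2: Σ r·B − C = (3·0.125·0.462 + 4·0.125·0.371) − 0.36 = -0.00125.
Option 1 has the higher net inclusive-fitness payoff.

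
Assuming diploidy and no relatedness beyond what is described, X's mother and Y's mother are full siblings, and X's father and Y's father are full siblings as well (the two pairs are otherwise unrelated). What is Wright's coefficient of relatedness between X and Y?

0.25

Wright's path rule: contributions from independent ancestry routes add.
X and Y are related in two ways: first cousins through their mothers (r = 1/8) and first cousins through their fathers (r = 1/8) — i.e. double first cousins.
r = 1/8 + 1/8 = 0.25.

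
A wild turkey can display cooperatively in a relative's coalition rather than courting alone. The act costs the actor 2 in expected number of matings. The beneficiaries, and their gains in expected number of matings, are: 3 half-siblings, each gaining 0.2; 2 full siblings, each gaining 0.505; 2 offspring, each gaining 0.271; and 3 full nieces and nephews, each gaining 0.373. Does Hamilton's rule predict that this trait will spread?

Hamilton's rule: the trait is favored when the sum of r·B over every recipient exceeds the actor's cost C.
r to a half-sibling = 1/4 (half-sibs share one parent — one path of length 2: r = (1/2)^2 = 1/4).
r to a full sibling = 1/2 (full sibs share both parents — two paths of length 2: r = 2·(1/2)^2 = 1/2).
r to an offspring = 0.5 (one parent–offspring link: r = (1/2)^1 = 1/2).
r to a full niece or nephew = 0.25 (full aunt/uncle↔niece/nephew: two paths of length 3 through the shared grandparent pair: r = 2·(1/2)^3 = 1/4).
Summing one r·B term per recipient: 3·0.25·0.2 + 2·0.5·0.505 + 2·0.5·0.271 + 3·0.25·0.373 = 1.20575.
1.20575 < 2: the indirect benefit is less than the cost.

No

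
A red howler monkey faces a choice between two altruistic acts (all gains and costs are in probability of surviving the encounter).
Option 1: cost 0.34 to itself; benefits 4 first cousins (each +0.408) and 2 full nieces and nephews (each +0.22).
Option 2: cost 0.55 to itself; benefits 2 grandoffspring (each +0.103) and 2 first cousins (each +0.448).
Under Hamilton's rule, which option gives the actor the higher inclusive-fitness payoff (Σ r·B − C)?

Option 1

Option 1: r to a first cousin = 0.125.
Option 1: r to a full niece or nephew = 0.25.
Option 1: Σ r·B − C = (4·0.125·0.408 + 2·0.25·0.22) − 0.34 = -0.026.
Option 2: r to a grandoffspring = 0.25.
Option 2: r to a first cousin = 0.125.
Option 2: Σ r·B − C = (2·0.25·0.103 + 2·0.125·0.448) − 0.55 = -0.3865.
Option 1 has the higher net inclusive-fitness payoff.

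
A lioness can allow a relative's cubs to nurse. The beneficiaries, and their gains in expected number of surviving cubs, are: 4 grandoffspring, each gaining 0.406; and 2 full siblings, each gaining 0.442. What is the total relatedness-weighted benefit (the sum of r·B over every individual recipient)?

r to a grandoffspring = 0.25 (two parent–offspring links: r = (1/2)^2 = 1/4).
r to a full sibling = 0.5 (full sibs share both parents — two paths of length 2: r = 2·(1/2)^2 = 1/2).
Summing one r·B term per recipient: 4·0.25·0.406 + 2·0.5·0.442 = 0.848.

0.848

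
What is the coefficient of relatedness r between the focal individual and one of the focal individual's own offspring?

0.5

Each parent–offspring link contributes a factor of 1/2, and independent paths through distinct common ancestors add.
One parent–offspring link: r = (1/2)^1 = 1/2.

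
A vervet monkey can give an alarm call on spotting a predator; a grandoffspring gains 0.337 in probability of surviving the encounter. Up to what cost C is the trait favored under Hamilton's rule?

0.08425

r to a grandoffspring = 0.25 (two parent–offspring links: r = (1/2)^2 = 1/4).
Hamilton's rule: n·r·B > C, so the trait is favored while C < n·r·B = 1·0.25·0.337 = 0.08425.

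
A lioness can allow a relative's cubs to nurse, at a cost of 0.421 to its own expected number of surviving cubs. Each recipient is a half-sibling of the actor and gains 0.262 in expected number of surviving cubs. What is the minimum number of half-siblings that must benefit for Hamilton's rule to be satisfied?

7

r to a half-sibling = 1/4 (half-sibs share one parent — one path of length 2: r = (1/2)^2 = 1/4).
Hamilton's rule: n·r·B > C  ⇒  n > C/(r·B) = 0.421/(0.25·0.262) = 6.427.
The smallest integer exceeding 6.427 is 7.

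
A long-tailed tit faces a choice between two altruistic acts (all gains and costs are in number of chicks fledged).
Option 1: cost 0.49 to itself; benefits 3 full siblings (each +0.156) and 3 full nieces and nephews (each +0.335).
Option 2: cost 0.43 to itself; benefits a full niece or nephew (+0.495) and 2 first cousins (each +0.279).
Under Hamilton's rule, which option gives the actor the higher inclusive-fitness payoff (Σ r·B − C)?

Option 1

Option 1: r to a full sibling = 0.5.
Option 1: r to a full niece or nephew = 0.25.
Option 1: Σ r·B − C = (3·0.5·0.156 + 3·0.25·0.335) − 0.49 = -0.00475.
Option 2: r to a full niece or nephew = 0.25.
Option 2: r to a first cousin = 0.125.
Option 2: Σ r·B − C = (1·0.25·0.495 + 2·0.125·0.279) − 0.43 = -0.2365.
Option 1 has the higher net inclusive-fitness payoff.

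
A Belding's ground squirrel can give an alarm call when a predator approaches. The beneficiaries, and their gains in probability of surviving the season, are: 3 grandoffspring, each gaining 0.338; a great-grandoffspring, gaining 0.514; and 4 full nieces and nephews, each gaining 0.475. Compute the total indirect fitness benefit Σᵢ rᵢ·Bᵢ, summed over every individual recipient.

r to a grandoffspring = 1/4 (two parent–offspring links: r = (1/2)^2 = 1/4).
r to a great-grandoffspring = 0.125 (three parent–offspring links: r = (1/2)^3 = 1/8).
r to a full niece or nephew = 1/4 (full aunt/uncle↔niece/nephew: two paths of length 3 through the shared grandparent pair: r = 2·(1/2)^3 = 1/4).
Summing one r·B term per recipient: 3·0.25·0.338 + 1·0.125·0.514 + 4·0.25·0.475 = 0.79275.

0.79275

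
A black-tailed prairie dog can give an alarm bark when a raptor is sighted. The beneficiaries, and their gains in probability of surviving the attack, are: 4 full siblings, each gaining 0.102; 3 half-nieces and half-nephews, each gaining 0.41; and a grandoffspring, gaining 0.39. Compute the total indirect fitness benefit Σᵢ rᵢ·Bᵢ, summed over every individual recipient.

r to a full sibling = 1/2 (full sibs share both parents — two paths of length 2: r = 2·(1/2)^2 = 1/2).
r to a half-niece or half-nephew = 0.125 (half-aunt/uncle↔niece/nephew: one path of length 3: r = (1/2)^3 = 1/8).
r to a grandoffspring = 0.25 (two parent–offspring links: r = (1/2)^2 = 1/4).
Summing one r·B term per recipient: 4·0.5·0.102 + 3·0.125·0.41 + 1·0.25·0.39 = 0.45525.

0.45525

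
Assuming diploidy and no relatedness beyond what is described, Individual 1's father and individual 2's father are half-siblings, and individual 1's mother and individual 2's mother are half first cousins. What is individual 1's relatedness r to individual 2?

0.078125

Independent pedigree routes through distinct common ancestors add.
Individual 1 and individual 2 are related in two ways: half first cousins through their fathers (r = 1/16) and half second cousins through their mothers (r = 1/64).
r = 1/16 + 1/64 = 5/64 = 0.078125.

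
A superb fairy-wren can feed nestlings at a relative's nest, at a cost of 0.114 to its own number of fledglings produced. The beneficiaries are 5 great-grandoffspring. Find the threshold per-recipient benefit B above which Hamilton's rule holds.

r to a great-grandoffspring = 0.125 (three parent–offspring links: r = (1/2)^3 = 1/8).
Hamilton's rule with n recipients of equal r: n·r·B > C, so B > C/(n·r) = 0.114/(5·0.125) = 0.1824.

0.1824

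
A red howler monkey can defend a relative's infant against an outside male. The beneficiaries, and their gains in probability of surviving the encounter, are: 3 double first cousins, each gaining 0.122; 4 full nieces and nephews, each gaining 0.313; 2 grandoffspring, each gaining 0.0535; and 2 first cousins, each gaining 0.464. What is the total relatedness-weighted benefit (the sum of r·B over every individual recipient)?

0.54725

r to a double first cousin = 0.25 (double first cousins share both grandparent pairs — four paths of length 4: r = 4·(1/2)^4 = 1/4).
r to a full niece or nephew = 1/4 (full aunt/uncle↔niece/nephew: two paths of length 3 through the shared grandparent pair: r = 2·(1/2)^3 = 1/4).
r to a grandoffspring = 1/4 (two parent–offspring links: r = (1/2)^2 = 1/4).
r to a first cousin = 0.125 (first cousins share one grandparent pair — two paths of length 4: r = 2·(1/2)^4 = 1/8).
Summing one r·B term per recipient: 3·0.25·0.122 + 4·0.25·0.313 + 2·0.25·0.0535 + 2·0.125·0.464 = 0.54725.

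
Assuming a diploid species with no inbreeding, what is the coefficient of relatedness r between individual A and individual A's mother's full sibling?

Each parent–offspring link contributes a factor of 1/2, and independent paths through distinct common ancestors add.
Full aunt/uncle↔niece/nephew: two paths of length 3 through the shared grandparent pair: r = 2·(1/2)^3 = 1/4.

0.25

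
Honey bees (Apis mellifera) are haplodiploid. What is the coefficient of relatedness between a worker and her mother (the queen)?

One meiotic link between diploid queen and diploid daughter: r = 1/2.

0.5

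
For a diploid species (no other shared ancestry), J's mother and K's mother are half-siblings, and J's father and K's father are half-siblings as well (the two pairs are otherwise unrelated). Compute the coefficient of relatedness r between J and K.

Relatedness sums over independent paths through distinct common ancestors.
J and K are related in two ways: half first cousins through their mothers (r = 1/16) and half first cousins through their fathers (r = 1/16).
r = 1/16 + 1/16 = 1/8 = 0.125.

0.125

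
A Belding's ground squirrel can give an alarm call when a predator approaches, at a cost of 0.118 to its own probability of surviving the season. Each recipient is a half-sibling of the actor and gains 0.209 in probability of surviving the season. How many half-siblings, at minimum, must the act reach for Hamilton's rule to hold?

3

r to a half-sibling = 1/4 (half-sibs share one parent — one path of length 2: r = (1/2)^2 = 1/4).
Hamilton's rule: n·r·B > C  ⇒  n > C/(r·B) = 0.118/(0.25·0.209) = 2.258.
The smallest integer exceeding 2.258 is 3.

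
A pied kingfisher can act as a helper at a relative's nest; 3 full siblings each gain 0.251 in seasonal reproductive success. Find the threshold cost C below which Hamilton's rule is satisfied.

r to a full sibling = 0.5 (full sibs share both parents — two paths of length 2: r = 2·(1/2)^2 = 1/2).
Hamilton's rule: n·r·B > C, so the trait is favored while C < n·r·B = 3·0.5·0.251 = 0.3765.

0.3765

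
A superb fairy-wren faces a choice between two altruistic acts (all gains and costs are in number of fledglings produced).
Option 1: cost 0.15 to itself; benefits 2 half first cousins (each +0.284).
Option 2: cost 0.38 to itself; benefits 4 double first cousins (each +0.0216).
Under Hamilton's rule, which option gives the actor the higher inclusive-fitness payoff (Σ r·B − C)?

Option 1

Option 1: r to a half first cousin = 0.0625.
Option 1: Σ r·B − C = (2·0.0625·0.284) − 0.15 = -0.1145.
Option 2: r to a double first cousin = 0.25.
Option 2: Σ r·B − C = (4·0.25·0.0216) − 0.38 = -0.3584.
Option 1 has the higher net inclusive-fitness payoff.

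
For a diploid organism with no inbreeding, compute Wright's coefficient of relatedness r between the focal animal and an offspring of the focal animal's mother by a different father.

0.25

Each parent–offspring link contributes a factor of 1/2, and independent paths through distinct common ancestors add.
Half-sibs share one parent — one path of length 2: r = (1/2)^2 = 1/4.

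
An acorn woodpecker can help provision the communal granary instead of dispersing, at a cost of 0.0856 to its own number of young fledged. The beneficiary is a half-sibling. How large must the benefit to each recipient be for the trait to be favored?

r to a half-sibling = 0.25 (half-sibs share one parent — one path of length 2: r = (1/2)^2 = 1/4).
Hamilton's rule with n recipients of equal r: n·r·B > C, so B > C/(n·r) = 0.0856/(1·0.25) = 0.3424.

0.3424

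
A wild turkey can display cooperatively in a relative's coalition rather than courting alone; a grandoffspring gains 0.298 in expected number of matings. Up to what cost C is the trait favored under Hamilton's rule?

0.0745

r to a grandoffspring = 0.25 (two parent–offspring links: r = (1/2)^2 = 1/4).
Hamilton's rule: n·r·B > C, so the trait is favored while C < n·r·B = 1·0.25·0.298 = 0.0745.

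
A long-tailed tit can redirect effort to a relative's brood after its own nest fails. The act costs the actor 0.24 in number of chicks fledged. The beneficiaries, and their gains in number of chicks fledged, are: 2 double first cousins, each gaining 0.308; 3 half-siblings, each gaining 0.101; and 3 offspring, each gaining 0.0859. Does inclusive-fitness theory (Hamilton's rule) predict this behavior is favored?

Hamilton's rule: the trait is favored when the sum of r·B over every recipient exceeds the actor's cost C.
r to a double first cousin = 0.25 (double first cousins share both grandparent pairs — four paths of length 4: r = 4·(1/2)^4 = 1/4).
r to a half-sibling = 0.25 (half-sibs share one parent — one path of length 2: r = (1/2)^2 = 1/4).
r to an offspring = 0.5 (one parent–offspring link: r = (1/2)^1 = 1/2).
Summing one r·B term per recipient: 2·0.25·0.308 + 3·0.25·0.101 + 3·0.5·0.0859 = 0.3586.
0.3586 > 0.24: the indirect benefit exceeds the cost.

Yes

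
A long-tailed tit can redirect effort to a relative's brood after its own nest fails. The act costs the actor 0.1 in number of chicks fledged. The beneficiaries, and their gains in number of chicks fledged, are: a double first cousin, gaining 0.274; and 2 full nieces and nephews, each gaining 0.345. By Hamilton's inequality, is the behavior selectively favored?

Yes

Hamilton's rule: the trait is favored when the sum of r·B over every recipient exceeds the actor's cost C.
r to a double first cousin = 1/4 (double first cousins share both grandparent pairs — four paths of length 4: r = 4·(1/2)^4 = 1/4).
r to a full niece or nephew = 1/4 (full aunt/uncle↔niece/nephew: two paths of length 3 through the shared grandparent pair: r = 2·(1/2)^3 = 1/4).
Summing one r·B term per recipient: 1·0.25·0.274 + 2·0.25·0.345 = 0.241.
0.241 > 0.1: the indirect benefit exceeds the cost.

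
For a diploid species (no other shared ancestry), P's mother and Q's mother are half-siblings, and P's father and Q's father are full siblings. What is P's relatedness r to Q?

Wright's path rule: contributions from independent ancestry routes add.
P and Q are related in two ways: half first cousins through their mothers (r = 1/16) and first cousins through their fathers (r = 1/8).
r = 1/16 + 1/8 = 3/16 = 0.1875.

0.1875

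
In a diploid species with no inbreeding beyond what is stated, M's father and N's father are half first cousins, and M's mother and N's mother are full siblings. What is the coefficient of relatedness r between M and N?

Wright's path rule: contributions from independent ancestry routes add.
M and N are related in two ways: half second cousins through their fathers (r = 1/64) and first cousins through their mothers (r = 1/8).
r = 1/64 + 1/8 = 9/64 = 0.140625.

0.140625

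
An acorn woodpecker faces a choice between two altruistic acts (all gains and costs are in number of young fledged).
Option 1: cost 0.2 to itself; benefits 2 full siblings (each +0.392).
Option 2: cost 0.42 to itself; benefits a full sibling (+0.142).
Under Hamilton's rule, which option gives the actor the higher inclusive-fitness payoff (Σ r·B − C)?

Option 1: r to a full sibling = 0.5.
Option 1: Σ r·B − C = (2·0.5·0.392) − 0.2 = 0.192.
Option 2: r to a full sibling = 0.5.
Option 2: Σ r·B − C = (1·0.5·0.142) − 0.42 = -0.349.
Option 1 has the higher net inclusive-fitness payoff.

Option 1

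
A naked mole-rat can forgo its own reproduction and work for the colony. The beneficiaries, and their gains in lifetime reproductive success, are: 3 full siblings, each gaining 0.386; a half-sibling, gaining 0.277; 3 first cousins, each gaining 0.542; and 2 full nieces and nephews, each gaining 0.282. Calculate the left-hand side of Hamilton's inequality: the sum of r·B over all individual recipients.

0.9925

r to a full sibling = 1/2 (full sibs share both parents — two paths of length 2: r = 2·(1/2)^2 = 1/2).
r to a half-sibling = 1/4 (half-sibs share one parent — one path of length 2: r = (1/2)^2 = 1/4).
r to a first cousin = 0.125 (first cousins share one grandparent pair — two paths of length 4: r = 2·(1/2)^4 = 1/8).
r to a full niece or nephew = 0.25 (full aunt/uncle↔niece/nephew: two paths of length 3 through the shared grandparent pair: r = 2·(1/2)^3 = 1/4).
Summing one r·B term per recipient: 3·0.5·0.386 + 1·0.25·0.277 + 3·0.125·0.542 + 2·0.25·0.282 = 0.9925.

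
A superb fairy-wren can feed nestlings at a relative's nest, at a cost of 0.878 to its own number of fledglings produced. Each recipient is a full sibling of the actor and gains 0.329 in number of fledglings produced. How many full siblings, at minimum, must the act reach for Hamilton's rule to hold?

r to a full sibling = 0.5 (full sibs share both parents — two paths of length 2: r = 2·(1/2)^2 = 1/2).
Hamilton's rule: n·r·B > C  ⇒  n > C/(r·B) = 0.878/(0.5·0.329) = 5.337.
The smallest integer exceeding 5.337 is 6.

6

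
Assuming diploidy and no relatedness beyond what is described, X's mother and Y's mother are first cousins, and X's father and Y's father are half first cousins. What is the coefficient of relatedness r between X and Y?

With two independent routes of shared ancestry, r is the sum of the two contributions.
X and Y are related in two ways: second cousins through their mothers (r = 1/32) and half second cousins through their fathers (r = 1/64).
r = 1/32 + 1/64 = 3/64 = 0.046875.

0.046875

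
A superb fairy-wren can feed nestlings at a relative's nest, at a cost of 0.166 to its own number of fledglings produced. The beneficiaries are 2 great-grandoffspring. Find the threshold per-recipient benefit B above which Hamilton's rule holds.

r to a great-grandoffspring = 0.125 (three parent–offspring links: r = (1/2)^3 = 1/8).
Hamilton's rule with n recipients of equal r: n·r·B > C, so B > C/(n·r) = 0.166/(2·0.125) = 0.664.

0.664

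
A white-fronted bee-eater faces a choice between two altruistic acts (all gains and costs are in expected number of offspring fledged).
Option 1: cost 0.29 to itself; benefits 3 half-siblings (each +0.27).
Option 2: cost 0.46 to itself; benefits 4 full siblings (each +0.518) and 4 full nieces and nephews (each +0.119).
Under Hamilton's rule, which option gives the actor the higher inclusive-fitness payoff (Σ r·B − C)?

Option 2

Option 1: r to a half-sibling = 0.25.
Option 1: Σ r·B − C = (3·0.25·0.27) − 0.29 = -0.0875.
Option 2: r to a full sibling = 0.5.
Option 2: r to a full niece or nephew = 0.25.
Option 2: Σ r·B − C = (4·0.5·0.518 + 4·0.25·0.119) − 0.46 = 0.695.
Option 2 has the higher net inclusive-fitness payoff.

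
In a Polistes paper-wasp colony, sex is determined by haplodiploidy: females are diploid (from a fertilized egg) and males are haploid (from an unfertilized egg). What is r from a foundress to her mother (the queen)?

0.5

One meiotic link between diploid queen and diploid daughter: r = 1/2.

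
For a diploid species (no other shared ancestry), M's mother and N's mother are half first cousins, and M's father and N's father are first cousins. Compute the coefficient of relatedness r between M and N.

Relatedness sums over independent paths through distinct common ancestors.
M and N are related in two ways: half second cousins through their mothers (r = 1/64) and second cousins through their fathers (r = 1/32).
r = 1/64 + 1/32 = 3/64 = 0.046875.

0.046875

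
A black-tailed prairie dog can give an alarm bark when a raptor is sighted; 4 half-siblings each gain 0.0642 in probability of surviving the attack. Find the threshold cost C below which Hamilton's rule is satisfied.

0.0642

r to a half-sibling = 0.25 (half-sibs share one parent — one path of length 2: r = (1/2)^2 = 1/4).
Hamilton's rule: n·r·B > C, so the trait is favored while C < n·r·B = 4·0.25·0.0642 = 0.0642.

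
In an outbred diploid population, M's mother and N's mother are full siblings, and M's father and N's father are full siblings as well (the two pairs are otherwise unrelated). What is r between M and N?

Wright's path rule: contributions from independent ancestry routes add.
M and N are related in two ways: first cousins through their mothers (r = 1/8) and first cousins through their fathers (r = 1/8) — i.e. double first cousins.
r = 1/8 + 1/8 = 1/4 = 0.25.

0.25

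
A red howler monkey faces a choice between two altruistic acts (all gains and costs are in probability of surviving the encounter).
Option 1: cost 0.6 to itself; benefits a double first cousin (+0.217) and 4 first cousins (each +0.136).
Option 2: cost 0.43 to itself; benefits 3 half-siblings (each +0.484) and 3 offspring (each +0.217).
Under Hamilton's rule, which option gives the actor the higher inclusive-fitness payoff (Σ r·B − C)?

Option 2

Option 1: r to a double first cousin = 0.25.
Option 1: r to a first cousin = 0.125.
Option 1: Σ r·B − C = (1·0.25·0.217 + 4·0.125·0.136) − 0.6 = -0.47775.
Option 2: r to a half-sibling = 0.25.
Option 2: r to an offspring = 0.5.
Option 2: Σ r·B − C = (3·0.25·0.484 + 3·0.5·0.217) − 0.43 = 0.2585.
Option 2 has the higher net inclusive-fitness payoff.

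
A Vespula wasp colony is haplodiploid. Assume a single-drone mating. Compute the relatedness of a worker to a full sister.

Haplodiploid full sisters inherit their father's entire haploid genome identically (contributing 1/2) and on average half of their mother's contribution (1/2 · 1/2 = 1/4); r = 1/2 + 1/4 = 3/4.

0.75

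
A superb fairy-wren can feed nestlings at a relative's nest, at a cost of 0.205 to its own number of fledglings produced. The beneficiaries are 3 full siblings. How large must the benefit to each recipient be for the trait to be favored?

0.1367

r to a full sibling = 1/2 (full sibs share both parents — two paths of length 2: r = 2·(1/2)^2 = 1/2).
Hamilton's rule with n recipients of equal r: n·r·B > C, so B > C/(n·r) = 0.205/(3·0.5) = 0.1367.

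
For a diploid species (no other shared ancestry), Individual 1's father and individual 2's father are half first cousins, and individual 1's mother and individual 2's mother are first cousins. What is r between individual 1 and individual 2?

With two independent routes of shared ancestry, r is the sum of the two contributions.
Individual 1 and individual 2 are related in two ways: half second cousins through their fathers (r = 1/64) and second cousins through their mothers (r = 1/32).
r = 1/64 + 1/32 = 0.046875.

0.046875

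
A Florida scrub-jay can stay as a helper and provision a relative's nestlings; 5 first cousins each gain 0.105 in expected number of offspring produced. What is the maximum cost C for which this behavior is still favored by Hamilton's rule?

0.065625

r to a first cousin = 0.125 (first cousins share one grandparent pair — two paths of length 4: r = 2·(1/2)^4 = 1/8).
Hamilton's rule: n·r·B > C, so the trait is favored while C < n·r·B = 5·0.125·0.105 = 0.065625.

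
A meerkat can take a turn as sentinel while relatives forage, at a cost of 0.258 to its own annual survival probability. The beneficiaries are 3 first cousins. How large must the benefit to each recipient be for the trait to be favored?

0.688

r to a first cousin = 1/8 (first cousins share one grandparent pair — two paths of length 4: r = 2·(1/2)^4 = 1/8).
Hamilton's rule with n recipients of equal r: n·r·B > C, so B > C/(n·r) = 0.258/(3·0.125) = 0.688.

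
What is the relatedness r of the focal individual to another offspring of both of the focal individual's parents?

Each parent–offspring link contributes a factor of 1/2, and independent paths through distinct common ancestors add.
Full sibs share both parents — two paths of length 2: r = 2·(1/2)^2 = 1/2.

0.5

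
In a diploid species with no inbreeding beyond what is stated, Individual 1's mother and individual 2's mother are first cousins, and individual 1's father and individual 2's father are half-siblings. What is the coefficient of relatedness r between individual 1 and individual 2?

0.09375

With two independent routes of shared ancestry, r is the sum of the two contributions.
Individual 1 and individual 2 are related in two ways: second cousins through their mothers (r = 1/32) and half first cousins through their fathers (r = 1/16).
r = 1/32 + 1/16 = 3/32 = 0.09375.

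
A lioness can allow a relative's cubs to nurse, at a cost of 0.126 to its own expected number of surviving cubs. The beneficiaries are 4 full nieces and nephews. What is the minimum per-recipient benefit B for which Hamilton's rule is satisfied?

r to a full niece or nephew = 1/4 (full aunt/uncle↔niece/nephew: two paths of length 3 through the shared grandparent pair: r = 2·(1/2)^3 = 1/4).
Hamilton's rule with n recipients of equal r: n·r·B > C, so B > C/(n·r) = 0.126/(4·0.25) = 0.126.

0.126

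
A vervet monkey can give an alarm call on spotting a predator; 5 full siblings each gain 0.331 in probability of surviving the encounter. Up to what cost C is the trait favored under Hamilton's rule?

0.8275

r to a full sibling = 1/2 (full sibs share both parents — two paths of length 2: r = 2·(1/2)^2 = 1/2).
Hamilton's rule: n·r·B > C, so the trait is favored while C < n·r·B = 5·0.5·0.331 = 0.8275.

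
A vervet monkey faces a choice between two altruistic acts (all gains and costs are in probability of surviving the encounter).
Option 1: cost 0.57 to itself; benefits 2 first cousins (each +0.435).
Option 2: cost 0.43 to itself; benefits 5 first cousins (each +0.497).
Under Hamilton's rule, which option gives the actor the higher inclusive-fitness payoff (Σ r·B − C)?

Option 1: r to a first cousin = 0.125.
Option 1: Σ r·B − C = (2·0.125·0.435) − 0.57 = -0.46125.
Option 2: r to a first cousin = 0.125.
Option 2: Σ r·B − C = (5·0.125·0.497) − 0.43 = -0.119375.
Option 2 has the higher net inclusive-fitness payoff.

Option 2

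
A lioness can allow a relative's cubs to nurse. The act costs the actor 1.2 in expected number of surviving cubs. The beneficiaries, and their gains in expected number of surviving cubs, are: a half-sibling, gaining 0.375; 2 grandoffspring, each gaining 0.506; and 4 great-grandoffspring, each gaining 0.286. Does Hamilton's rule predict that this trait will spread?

No

Hamilton's rule: the trait is favored when the sum of r·B over every recipient exceeds the actor's cost C.
r to a half-sibling = 0.25 (half-sibs share one parent — one path of length 2: r = (1/2)^2 = 1/4).
r to a grandoffspring = 0.25 (two parent–offspring links: r = (1/2)^2 = 1/4).
r to a great-grandoffspring = 1/8 (three parent–offspring links: r = (1/2)^3 = 1/8).
Summing one r·B term per recipient: 1·0.25·0.375 + 2·0.25·0.506 + 4·0.125·0.286 = 0.48975.
0.48975 < 1.2: the indirect benefit is less than the cost.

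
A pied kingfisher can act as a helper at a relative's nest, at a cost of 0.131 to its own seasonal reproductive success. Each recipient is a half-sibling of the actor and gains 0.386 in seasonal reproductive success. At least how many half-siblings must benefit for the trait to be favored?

2

r to a half-sibling = 1/4 (half-sibs share one parent — one path of length 2: r = (1/2)^2 = 1/4).
Hamilton's rule: n·r·B > C  ⇒  n > C/(r·B) = 0.131/(0.25·0.386) = 1.358.
The smallest integer exceeding 1.358 is 2.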